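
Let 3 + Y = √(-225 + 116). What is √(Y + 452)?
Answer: √(449 + I*√109) ≈ 21.191 + 0.2463*I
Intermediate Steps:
Y = -3 + I*√109 (Y = -3 + √(-225 + 116) = -3 + √(-109) = -3 + I*√109 ≈ -3.0 + 10.44*I)
√(Y + 452) = √((-3 + I*√109) + 452) = √(449 + I*√109)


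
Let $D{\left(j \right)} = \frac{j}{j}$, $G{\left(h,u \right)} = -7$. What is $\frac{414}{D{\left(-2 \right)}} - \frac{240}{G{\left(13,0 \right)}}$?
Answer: $\frac{3138}{7} \approx 448.29$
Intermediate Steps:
$D{\left(j \right)} = 1$
$\frac{414}{D{\left(-2 \right)}} - \frac{240}{G{\left(13,0 \right)}} = \frac{414}{1} - \frac{240}{-7} = 414 \cdot 1 - - \frac{240}{7} = 414 + \frac{240}{7} = \frac{3138}{7}$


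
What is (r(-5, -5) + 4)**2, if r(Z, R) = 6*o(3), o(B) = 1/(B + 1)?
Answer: 121/4 ≈ 30.250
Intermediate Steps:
o(B) = 1/(1 + B)
r(Z, R) = 3/2 (r(Z, R) = 6/(1 + 3) = 6/4 = 6*(1/4) = 3/2)
(r(-5, -5) + 4)**2 = (3/2 + 4)**2 = (11/2)**2 = 121/4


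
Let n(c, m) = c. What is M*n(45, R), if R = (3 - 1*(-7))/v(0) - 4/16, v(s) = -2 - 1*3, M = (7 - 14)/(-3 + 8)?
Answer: -63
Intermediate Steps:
M = -7/5 ≈ -1.4000
v(s) = -5 (v(s) = -2 - 3 = -5)
R = -9/4 (R = (3 - 1*(-7))/(-5) - 4/16 = (3 + 7)*(-⅕) - 4*1/16 = 10*(-⅕) - ¼ = -2 - ¼ = -9/4 ≈ -2.2500)
M*n(45, R) = -7/5*45 = -63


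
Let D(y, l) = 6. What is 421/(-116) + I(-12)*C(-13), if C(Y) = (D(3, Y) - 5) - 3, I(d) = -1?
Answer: -189/116 ≈ -1.6293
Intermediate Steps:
C(Y) = -2 (C(Y) = (6 - 5) - 3 = 1 - 3 = -2)
421/(-116) + I(-12)*C(-13) = 421/(-116) - 1*(-2) = 421*(-1/116) + 2 = -421/116 + 2 = -189/116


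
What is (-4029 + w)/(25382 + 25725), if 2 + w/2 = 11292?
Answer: 18551/51107 ≈ 0.36298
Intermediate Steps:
w = 22580 (w = -4 + 2*11292 = -4 + 22584 = 22580)
(-4029 + w)/(25382 + 25725) = (-4029 + 22580)/(25382 + 25725) = 18551/51107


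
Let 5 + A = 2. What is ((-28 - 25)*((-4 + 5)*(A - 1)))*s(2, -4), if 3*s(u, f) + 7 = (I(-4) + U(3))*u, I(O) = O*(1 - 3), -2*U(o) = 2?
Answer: 1484/3 ≈ 494.67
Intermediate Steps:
A = -3 (A = -5 + 2 = -3)
U(o) = -1 (U(o) = -1/2*2 = -1)
I(O) = -2*O (I(O) = O*(-2) = -2*O)
s(u, f) = -7/3 + 7*u/3 (s(u, f) = -7/3 + ((-2*(-4) - 1)*u)/3 = -7/3 + ((8 - 1)*u)/3 = -7/3 + (7*u)/3 = -7/3 + 7*u/3)
((-28 - 25)*((-4 + 5)*(A - 1)))*s(2, -4) = ((-28 - 25)*((-4 + 5)*(-3 - 1)))*(-7/3 + (7/3)*2) = (-53*(-4))*(-7/3 + 14/3) = -53*(-4)*(7/3) = 212*(7/3) = 1484/3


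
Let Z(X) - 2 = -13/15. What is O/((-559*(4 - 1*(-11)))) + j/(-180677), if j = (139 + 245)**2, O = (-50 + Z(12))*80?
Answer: -1590275824/4544929935 ≈ -0.34990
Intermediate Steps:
Z(X) = 17/15 (Z(X) = 2 - 13/15 = 17/15)
O = -11728/3 (O = (-50 + 17/15)*80 = -733/15*80 = -11728/3 ≈ -3909.3)
j = 147456 (j = 384**2 = 147456)
O/((-559*(4 - 1*(-11)))) + j/(-180677) = -11728*(-1/(559*(4 - 1*(-11))))/3 + 147456/(-180677) = -11728*(-1/(559*(4 + 11)))/3 + 147456*(-1/180677) = -11728/(3*((-559*15))) - 147456/180677 = -11728/3/(-8385) - 147456/180677 = -11728/3*(-1/8385) - 147456/180677 = 11728/25155 - 147456/180677 = -1590275824/4544929935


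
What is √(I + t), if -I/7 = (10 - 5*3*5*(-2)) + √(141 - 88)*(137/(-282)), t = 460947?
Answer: √(36567282348 + 270438*√53)/282 ≈ 678.12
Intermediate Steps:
I = -1120 + 959*√53/282 (I = -7*((10 - 5*3*5*(-2)) + √(141 - 88)*(137/(-282))) = -7*((10 - 75*(-2)) + √53*(137*(-1/282))) = -7*((10 - 5*(-30)) + √53*(-137/282)) = -7*((10 + 150) - 137*√53/282) = -7*(160 - 137*√53/282) = -1120 + 959*√53/282 ≈ -1095.2)
√(I + t) = √((-1120 + 959*√53/282) + 460947) = √(459827 + 959*√53/282)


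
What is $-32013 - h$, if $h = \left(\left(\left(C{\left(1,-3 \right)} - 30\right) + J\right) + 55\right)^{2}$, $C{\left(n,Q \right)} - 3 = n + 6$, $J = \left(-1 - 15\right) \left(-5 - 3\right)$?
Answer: $-58582$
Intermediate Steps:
$J = 128$ ($J = \left(-16\right) \left(-8\right) = 128$)
$C{\left(n,Q \right)} = 9 + n$ ($C{\left(n,Q \right)} = 3 + \left(n + 6\right) = 3 + \left(6 + n\right) = 9 + n$)
$h = 26569$ ($h = \left(\left(\left(\left(9 + 1\right) - 30\right) + 128\right) + 55\right)^{2} = \left(\left(\left(10 - 30\right) + 128\right) + 55\right)^{2} = \left(\left(-20 + 128\right) + 55\right)^{2} = \left(108 + 55\right)^{2} = 163^{2} = 26569$)
$-32013 - h = -32013 - 26569 = -58582$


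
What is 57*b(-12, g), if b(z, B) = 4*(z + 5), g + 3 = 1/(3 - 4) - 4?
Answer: -1596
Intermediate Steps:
g = -8 (g = -3 + (1/(3 - 4) - 4) = -3 + (1/(-1) - 4) = -3 + (-1 - 4) = -3 - 5 = -8)
b(z, B) = 20 + 4*z (b(z, B) = 4*(5 + z) = 20 + 4*z)
57*b(-12, g) = 57*(20 + 4*(-12)) = 57*(20 - 48) = 57*(-28) = -1596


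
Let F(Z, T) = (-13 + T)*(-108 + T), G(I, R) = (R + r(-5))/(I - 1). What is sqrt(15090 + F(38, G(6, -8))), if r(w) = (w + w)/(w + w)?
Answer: sqrt(416634)/5 ≈ 129.09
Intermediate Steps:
r(w) = 1 (r(w) = (2*w)/((2*w)) = (2*w)*(1/(2*w)) = 1)
G(I, R) = (1 + R)/(-1 + I) (G(I, R) = (R + 1)/(I - 1) = (1 + R)/(-1 + I))
F(Z, T) = (-108 + T)*(-13 + T)
sqrt(15090 + F(38, G(6, -8))) = sqrt(15090 + (1404 + ((1 - 8)/(-1 + 6))**2 - 121*(1 - 8)/(-1 + 6))) = sqrt(15090 + (1404 + (-7/5)**2 - 121*(-7)/5)) = sqrt(15090 + (1404 + ((1/5)*(-7))**2 - 121*(-7)/5)) = sqrt(15090 + (1404 + (-7/5)**2 - 121*(-7/5))) = sqrt(15090 + (1404 + 49/25 + 847/5)) = sqrt(15090 + 39384/25) = sqrt(416634/25) = sqrt(416634)/5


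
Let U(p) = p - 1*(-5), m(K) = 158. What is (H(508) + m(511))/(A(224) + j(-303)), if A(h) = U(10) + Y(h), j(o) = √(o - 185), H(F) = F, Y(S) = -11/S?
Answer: 166539072/11900563 - 22278144*I*√122/11900563 ≈ 13.994 - 20.677*I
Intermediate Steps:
U(p) = 5 + p (U(p) = p + 5 = 5 + p)
j(o) = √(-185 + o)
A(h) = 15 - 11/h (A(h) = (5 + 10) - 11/h = 15 - 11/h)
(H(508) + m(511))/(A(224) + j(-303)) = (508 + 158)/((15 - 11/224) + √(-185 - 303)) = 666/((15 - 11*1/224) + √(-488)) = 666/((15 - 11/224) + 2*I*√122) = 666/(3349/224 + 2*I*√122)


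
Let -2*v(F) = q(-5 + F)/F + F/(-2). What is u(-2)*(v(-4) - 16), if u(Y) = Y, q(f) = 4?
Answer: 33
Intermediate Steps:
v(F) = -2/F + F/4 (v(F) = -(4/F + F/(-2))/2 = -(4/F + F*(-½))/2 = -(4/F - F/2)/2 = -2/F + F/4)
u(-2)*(v(-4) - 16) = -2*((-2/(-4) + (¼)*(-4)) - 16) = -2*((-2*(-¼) - 1) - 16) = -2*((½ - 1) - 16) = -2*(-½ - 16) = -2*(-33/2) = 33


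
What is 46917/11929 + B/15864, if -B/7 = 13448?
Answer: -47332132/23655207 ≈ -2.0009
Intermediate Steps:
B = -94136 (B = -7*13448 = -94136)
46917/11929 + B/15864 = 46917/11929 - 94136/15864 = 46917*(1/11929) - 94136*1/15864 = 46917/11929 - 11767/1983 = -47332132/23655207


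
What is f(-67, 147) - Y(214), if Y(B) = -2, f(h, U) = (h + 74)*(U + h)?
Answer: 562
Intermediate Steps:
f(h, U) = (74 + h)*(U + h)
f(-67, 147) - Y(214) = ((-67)² + 74*147 + 74*(-67) + 147*(-67)) - 1*(-2) = (4489 + 10878 - 4958 - 9849) + 2 = 560 + 2 = 562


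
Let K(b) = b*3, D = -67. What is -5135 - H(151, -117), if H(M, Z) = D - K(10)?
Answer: -5038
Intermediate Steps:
K(b) = 3*b
H(M, Z) = -97 (H(M, Z) = -67 - 3*10 = -67 - 1*30 = -67 - 30 = -97)
-5135 - H(151, -117) = -5135 - 1*(-97) = -5135 + 97 = -5038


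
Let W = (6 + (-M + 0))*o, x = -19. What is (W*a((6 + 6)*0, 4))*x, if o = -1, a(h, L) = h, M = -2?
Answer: 0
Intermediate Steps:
W = -8 (W = (6 + (-1*(-2) + 0))*(-1) = (6 + (2 + 0))*(-1) = (6 + 2)*(-1) = 8*(-1) = -8)
(W*a((6 + 6)*0, 4))*x = -8*(6 + 6)*0*(-19) = -96*0*(-19) = -8*0*(-19) = 0*(-19) = 0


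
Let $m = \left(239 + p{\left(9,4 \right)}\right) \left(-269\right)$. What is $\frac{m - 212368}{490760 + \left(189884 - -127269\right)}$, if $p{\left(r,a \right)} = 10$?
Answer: $- \frac{279349}{807913} \approx -0.34577$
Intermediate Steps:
$m = -66981$ ($m = \left(239 + 10\right) \left(-269\right) = 249 \left(-269\right) = -66981$)
$\frac{m - 212368}{490760 + \left(189884 - -127269\right)} = \frac{-66981 - 212368}{490760 + \left(189884 - -127269\right)} = - \frac{279349}{490760 + \left(189884 + 127269\right)} = - \frac{279349}{490760 + 317153} = - \frac{279349}{807913}$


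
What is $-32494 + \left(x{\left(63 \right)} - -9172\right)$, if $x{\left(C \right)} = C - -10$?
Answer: $-23249$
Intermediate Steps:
$x{\left(C \right)} = 10 + C$ ($x{\left(C \right)} = C + 10 = 10 + C$)
$-32494 + \left(x{\left(63 \right)} - -9172\right) = -32494 + \left(\left(10 + 63\right) - -9172\right) = -32494 + \left(73 + 9172\right) = -32494 + 9245 = -23249$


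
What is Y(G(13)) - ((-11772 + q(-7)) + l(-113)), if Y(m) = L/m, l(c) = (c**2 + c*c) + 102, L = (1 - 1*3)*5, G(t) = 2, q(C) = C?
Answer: -13866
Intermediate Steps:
L = -10 (L = (1 - 3)*5 = -2*5 = -10)
l(c) = 102 + 2*c**2 (l(c) = (c**2 + c**2) + 102 = 2*c**2 + 102 = 102 + 2*c**2)
Y(m) = -10/m
Y(G(13)) - ((-11772 + q(-7)) + l(-113)) = -10/2 - ((-11772 - 7) + (102 + 2*(-113)**2)) = -10*1/2 - (-11779 + (102 + 2*12769)) = -5 - (-11779 + (102 + 25538)) = -5 - (-11779 + 25640) = -5 - 1*13861 = -5 - 13861 = -13866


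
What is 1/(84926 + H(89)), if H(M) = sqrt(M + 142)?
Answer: 84926/7212425245 - sqrt(231)/7212425245 ≈ 1.1773e-5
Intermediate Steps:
H(M) = sqrt(142 + M)
1/(84926 + H(89)) = 1/(84926 + sqrt(142 + 89)) = 1/(84926 + sqrt(231))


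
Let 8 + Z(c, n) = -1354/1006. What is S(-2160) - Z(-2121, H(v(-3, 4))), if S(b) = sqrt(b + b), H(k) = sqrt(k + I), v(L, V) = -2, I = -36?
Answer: 4701/503 + 12*I*sqrt(30) ≈ 9.3459 + 65.727*I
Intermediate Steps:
H(k) = sqrt(-36 + k) (H(k) = sqrt(k - 36) = sqrt(-36 + k))
S(b) = sqrt(2)*sqrt(b) (S(b) = sqrt(2*b) = sqrt(2)*sqrt(b))
Z(c, n) = -4701/503 (Z(c, n) = -8 - 1354/1006 = -8 - 1354*1/1006 = -8 - 677/503 = -4701/503)
S(-2160) - Z(-2121, H(v(-3, 4))) = sqrt(2)*sqrt(-2160) - 1*(-4701/503) = sqrt(2)*(12*I*sqrt(15)) + 4701/503 = 12*I*sqrt(30) + 4701/503 = 4701/503 + 12*I*sqrt(30)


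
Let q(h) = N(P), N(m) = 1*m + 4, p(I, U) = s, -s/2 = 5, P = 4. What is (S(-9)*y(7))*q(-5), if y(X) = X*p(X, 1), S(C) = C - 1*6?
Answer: 8400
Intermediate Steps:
s = -10 (s = -2*5 = -10)
p(I, U) = -10
N(m) = 4 + m (N(m) = m + 4 = 4 + m)
S(C) = -6 + C (S(C) = C - 6 = -6 + C)
q(h) = 8 (q(h) = 4 + 4 = 8)
y(X) = -10*X (y(X) = X*(-10) = -10*X)
(S(-9)*y(7))*q(-5) = ((-6 - 9)*(-10*7))*8 = -15*(-70)*8 = 1050*8 = 8400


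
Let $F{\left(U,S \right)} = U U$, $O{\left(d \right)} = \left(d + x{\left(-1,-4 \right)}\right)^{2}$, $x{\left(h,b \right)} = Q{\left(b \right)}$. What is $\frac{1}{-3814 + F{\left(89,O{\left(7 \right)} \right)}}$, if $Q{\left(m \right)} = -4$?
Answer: $\frac{1}{4107} \approx 0.00024349$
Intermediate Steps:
$x{\left(h,b \right)} = -4$
$O{\left(d \right)} = \left(-4 + d\right)^{2}$ ($O{\left(d \right)} = \left(d - 4\right)^{2} = \left(-4 + d\right)^{2}$)
$F{\left(U,S \right)} = U^{2}$
$\frac{1}{-3814 + F{\left(89,O{\left(7 \right)} \right)}} = \frac{1}{-3814 + 89^{2}} = \frac{1}{-3814 + 7921} = \frac{1}{4107}$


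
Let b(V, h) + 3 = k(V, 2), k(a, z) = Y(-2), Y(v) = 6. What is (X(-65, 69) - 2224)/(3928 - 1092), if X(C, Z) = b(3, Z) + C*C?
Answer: 501/709 ≈ 0.70663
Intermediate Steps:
k(a, z) = 6
b(V, h) = 3 (b(V, h) = -3 + 6 = 3)
X(C, Z) = 3 + C² (X(C, Z) = 3 + C*C = 3 + C²)
(X(-65, 69) - 2224)/(3928 - 1092) = ((3 + (-65)²) - 2224)/(3928 - 1092) = ((3 + 4225) - 2224)/2836 = (4228 - 2224)*(1/2836) = 2004*(1/2836) = 501/709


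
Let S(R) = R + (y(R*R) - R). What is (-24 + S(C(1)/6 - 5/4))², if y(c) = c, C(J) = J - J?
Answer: 128881/256 ≈ 503.44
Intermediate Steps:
C(J) = 0
S(R) = R² (S(R) = R + (R*R - R) = R + (R² - R) = R²)
(-24 + S(C(1)/6 - 5/4))² = (-24 + (0/6 - 5/4)²)² = (-24 + (0*(⅙) - 5*¼)²)² = (-24 + (0 - 5/4)²)² = (-24 + (-5/4)²)² = (-24 + 25/16)² = (-359/16)² = 128881/256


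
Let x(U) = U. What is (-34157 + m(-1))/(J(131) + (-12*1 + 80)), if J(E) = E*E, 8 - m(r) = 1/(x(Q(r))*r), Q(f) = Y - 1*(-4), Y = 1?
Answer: -170744/86145 ≈ -1.9821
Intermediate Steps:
Q(f) = 5 (Q(f) = 1 - 1*(-4) = 1 + 4 = 5)
m(r) = 8 - 1/(5*r)
J(E) = E²
(-34157 + m(-1))/(J(131) + (-12*1 + 80)) = (-34157 + (8 - ⅕/(-1)))/(131² + (-12*1 + 80)) = (-34157 + (8 - ⅕*(-1)))/(17161 + (-12 + 80)) = (-34157 + (8 + ⅕))/(17161 + 68) = (-34157 + 41/5)/17229 = -170744/5*1/17229 = -170744/86145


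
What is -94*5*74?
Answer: -34780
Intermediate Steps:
-94*5*74 = -47*10*74 = -470*74 = -34780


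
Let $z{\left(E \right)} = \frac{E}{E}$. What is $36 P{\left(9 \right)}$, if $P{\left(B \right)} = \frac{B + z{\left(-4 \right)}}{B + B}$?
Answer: $20$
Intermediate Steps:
$z{\left(E \right)} = 1$
$P{\left(B \right)} = \frac{1 + B}{2 B}$ ($P{\left(B \right)} = \frac{B + 1}{B + B} = \frac{1 + B}{2 B}$)
$36 P{\left(9 \right)} = 36 \frac{1 + 9}{2 \cdot 9} = 36 \cdot \frac{1}{2} \cdot \frac{1}{9} \cdot 10 = 36 \cdot \frac{5}{9} = 20$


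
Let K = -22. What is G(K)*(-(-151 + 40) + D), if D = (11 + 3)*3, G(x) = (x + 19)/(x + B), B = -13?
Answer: 459/35 ≈ 13.114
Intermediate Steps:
G(x) = (19 + x)/(-13 + x) (G(x) = (x + 19)/(x - 13) = (19 + x)/(-13 + x))
D = 42 (D = 14*3 = 42)
G(K)*(-(-151 + 40) + D) = ((19 - 22)/(-13 - 22))*(-(-151 + 40) + 42) = (-3/(-35))*(-1*(-111) + 42) = (-1/35*(-3))*(111 + 42) = (3/35)*153 = 459/35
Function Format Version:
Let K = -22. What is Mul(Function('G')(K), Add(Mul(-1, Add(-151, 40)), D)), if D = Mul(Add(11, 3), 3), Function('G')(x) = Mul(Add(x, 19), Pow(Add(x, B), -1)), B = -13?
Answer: Rational(459, 35) ≈ 13.114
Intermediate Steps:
Function('G')(x) = Mul(Pow(Add(-13, x), -1), Add(19, x)) (Function('G')(x) = Mul(Add(x, 19), Pow(Add(x, -13), -1)) = Mul(Add(19, x), Pow(Add(-13, x), -1)) = Mul(Pow(Add(-13, x), -1), Add(19, x)))
D = 42 (D = Mul(14, 3) = 42)
Mul(Function('G')(K), Add(Mul(-1, Add(-151, 40)), D)) = Mul(Mul(Pow(Add(-13, -22), -1), Add(19, -22)), Add(Mul(-1, Add(-151, 40)), 42)) = Mul(Mul(Pow(-35, -1), -3), Add(Mul(-1, -111), 42)) = Mul(Mul(Rational(-1, 35), -3), Add(111, 42)) = Mul(Rational(3, 35), 153) = Rational(459, 35)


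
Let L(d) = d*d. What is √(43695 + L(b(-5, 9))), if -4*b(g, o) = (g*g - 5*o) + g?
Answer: √699745/4 ≈ 209.13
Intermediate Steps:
b(g, o) = -g/4 - g²/4 + 5*o/4 (b(g, o) = -((g*g - 5*o) + g)/4 = -((g² - 5*o) + g)/4 = -(g + g² - 5*o)/4 = -g/4 - g²/4 + 5*o/4)
L(d) = d²
√(43695 + L(b(-5, 9))) = √(43695 + (-¼*(-5) - ¼*(-5)² + (5/4)*9)²) = √(43695 + (5/4 - ¼*25 + 45/4)²) = √(43695 + (5/4 - 25/4 + 45/4)²) = √(43695 + (25/4)²) = √(43695 + 625/16) = √(699745/16) = √699745/4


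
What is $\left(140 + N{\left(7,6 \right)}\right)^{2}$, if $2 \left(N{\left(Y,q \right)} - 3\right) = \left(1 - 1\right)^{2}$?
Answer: $20449$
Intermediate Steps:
$N{\left(Y,q \right)} = 3$ ($N{\left(Y,q \right)} = 3 + \frac{\left(1 - 1\right)^{2}}{2} = 3 + \frac{0^{2}}{2} = 3 + \frac{1}{2} \cdot 0 = 3 + 0 = 3$)
$\left(140 + N{\left(7,6 \right)}\right)^{2} = \left(140 + 3\right)^{2} = 143^{2} = 20449$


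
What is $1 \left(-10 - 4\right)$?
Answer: $-14$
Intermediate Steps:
$1 \left(-10 - 4\right) = 1 \left(-14\right) = -14$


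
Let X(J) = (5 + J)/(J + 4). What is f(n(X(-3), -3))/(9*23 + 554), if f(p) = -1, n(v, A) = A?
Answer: -1/761 ≈ -0.0013141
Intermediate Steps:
X(J) = (5 + J)/(4 + J)
f(n(X(-3), -3))/(9*23 + 554) = -1/(9*23 + 554) = -1/(207 + 554) = -1/761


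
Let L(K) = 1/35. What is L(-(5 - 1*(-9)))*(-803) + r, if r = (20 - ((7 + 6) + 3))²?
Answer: -243/35 ≈ -6.9429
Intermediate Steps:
L(K) = 1/35
r = 16 (r = (20 - (13 + 3))² = (20 - 1*16)² = (20 - 16)² = 4² = 16)
L(-(5 - 1*(-9)))*(-803) + r = (1/35)*(-803) + 16 = -803/35 + 16 = -243/35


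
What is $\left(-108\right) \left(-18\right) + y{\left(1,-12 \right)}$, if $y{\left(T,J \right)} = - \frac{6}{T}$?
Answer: $1938$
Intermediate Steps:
$\left(-108\right) \left(-18\right) + y{\left(1,-12 \right)} = \left(-108\right) \left(-18\right) - \frac{6}{1} = 1944 - 6 = 1938$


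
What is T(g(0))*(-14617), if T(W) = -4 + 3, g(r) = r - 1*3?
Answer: 14617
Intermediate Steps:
g(r) = -3 + r (g(r) = r - 3 = -3 + r)
T(W) = -1
T(g(0))*(-14617) = -1*(-14617) = 14617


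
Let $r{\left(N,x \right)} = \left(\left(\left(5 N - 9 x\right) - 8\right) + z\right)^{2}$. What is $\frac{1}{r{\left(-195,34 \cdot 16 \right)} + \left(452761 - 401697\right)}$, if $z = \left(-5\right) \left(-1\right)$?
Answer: $\frac{1}{34554940} \approx 2.8939 \cdot 10^{-8}$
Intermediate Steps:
$z = 5$
$r{\left(N,x \right)} = \left(-3 - 9 x + 5 N\right)^{2}$ ($r{\left(N,x \right)} = \left(\left(\left(5 N - 9 x\right) - 8\right) + 5\right)^{2} = \left(\left(\left(- 9 x + 5 N\right) - 8\right) + 5\right)^{2} = \left(\left(-8 - 9 x + 5 N\right) + 5\right)^{2} = \left(-3 - 9 x + 5 N\right)^{2}$)
$\frac{1}{r{\left(-195,34 \cdot 16 \right)} + \left(452761 - 401697\right)} = \frac{1}{\left(-3 - 9 \cdot 34 \cdot 16 + 5 \left(-195\right)\right)^{2} + \left(452761 - 401697\right)} = \frac{1}{\left(-3 - 4896 - 975\right)^{2} + \left(452761 - 401697\right)} = \frac{1}{\left(-3 - 4896 - 975\right)^{2} + 51064} = \frac{1}{\left(-5874\right)^{2} + 51064} = \frac{1}{34503876 + 51064} = \frac{1}{34554940}$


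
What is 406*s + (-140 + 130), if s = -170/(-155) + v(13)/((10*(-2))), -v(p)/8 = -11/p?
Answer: 600218/2015 ≈ 297.88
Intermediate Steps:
v(p) = 88/p (v(p) = -(-88)/p = 88/p)
s = 1528/2015 (s = -170/(-155) + (88/13)/((10*(-2))) = -170*(-1/155) + (88*(1/13))/(-20) = 34/31 + (88/13)*(-1/20) = 34/31 - 22/65 = 1528/2015 ≈ 0.75831)
406*s + (-140 + 130) = 406*(1528/2015) + (-140 + 130) = 620368/2015 - 10 = 600218/2015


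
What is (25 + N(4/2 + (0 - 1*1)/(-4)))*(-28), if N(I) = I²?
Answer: -3367/4 ≈ -841.75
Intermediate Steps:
(25 + N(4/2 + (0 - 1*1)/(-4)))*(-28) = (25 + (4/2 + (0 - 1*1)/(-4))²)*(-28) = (25 + (4*(½) + (0 - 1)*(-¼))²)*(-28) = (25 + (2 - 1*(-¼))²)*(-28) = (25 + (2 + ¼)²)*(-28) = (25 + (9/4)²)*(-28) = (25 + 81/16)*(-28) = (481/16)*(-28) = -3367/4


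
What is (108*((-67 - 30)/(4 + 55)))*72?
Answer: -754272/59 ≈ -12784.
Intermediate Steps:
(108*((-67 - 30)/(4 + 55)))*72 = (108*(-97/59))*72 = -10476/59*72 = -754272/59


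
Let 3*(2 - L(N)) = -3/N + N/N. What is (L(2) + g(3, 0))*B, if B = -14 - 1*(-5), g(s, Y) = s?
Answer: -93/2 ≈ -46.500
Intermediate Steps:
B = -9 (B = -14 + 5 = -9)
L(N) = 5/3 + 1/N (L(N) = 2 - (-3/N + N/N)/3 = 2 - (-3/N + 1)/3 = 2 - (1 - 3/N)/3 = 2 + (-1/3 + 1/N) = 5/3 + 1/N)
(L(2) + g(3, 0))*B = ((5/3 + 1/2) + 3)*(-9) = (13/6 + 3)*(-9) = (31/6)*(-9) = -93/2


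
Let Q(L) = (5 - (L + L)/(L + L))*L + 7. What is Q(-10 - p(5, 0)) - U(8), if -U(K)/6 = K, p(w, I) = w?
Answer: -5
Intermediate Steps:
U(K) = -6*K
Q(L) = 7 + 4*L (Q(L) = (5 - 2*L/(2*L))*L + 7 = (5 - 2*L*1/(2*L))*L + 7 = (5 - 1*1)*L + 7 = (5 - 1)*L + 7 = 4*L + 7 = 7 + 4*L)
Q(-10 - p(5, 0)) - U(8) = (7 + 4*(-10 - 1*5)) - (-6)*8 = (7 + 4*(-10 - 5)) - 1*(-48) = (7 + 4*(-15)) + 48 = (7 - 60) + 48 = -53 + 48 = -5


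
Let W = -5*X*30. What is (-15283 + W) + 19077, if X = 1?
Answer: 3644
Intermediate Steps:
W = -150 (W = -5*1*30 = -5*30 = -150)
(-15283 + W) + 19077 = (-15283 - 150) + 19077 = -15433 + 19077 = 3644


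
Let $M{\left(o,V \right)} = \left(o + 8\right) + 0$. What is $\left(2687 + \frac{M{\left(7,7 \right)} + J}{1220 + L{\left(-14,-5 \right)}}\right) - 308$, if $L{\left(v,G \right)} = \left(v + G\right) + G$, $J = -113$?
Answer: $\frac{1422593}{598} \approx 2378.9$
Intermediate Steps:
$L{\left(v,G \right)} = v + 2 G$ ($L{\left(v,G \right)} = \left(G + v\right) + G = v + 2 G$)
$M{\left(o,V \right)} = 8 + o$ ($M{\left(o,V \right)} = \left(8 + o\right) + 0 = 8 + o$)
$\left(2687 + \frac{M{\left(7,7 \right)} + J}{1220 + L{\left(-14,-5 \right)}}\right) - 308 = \left(2687 + \frac{\left(8 + 7\right) - 113}{1220 + \left(-14 + 2 \left(-5\right)\right)}\right) - 308 = \left(2687 + \frac{15 - 113}{1220 - 24}\right) - 308 = \left(2687 - \frac{98}{1220 - 24}\right) - 308 = \left(2687 - \frac{98}{1196}\right) - 308 = \left(2687 - \frac{49}{598}\right) - 308 = \frac{1606777}{598} - 308 = \frac{1422593}{598}$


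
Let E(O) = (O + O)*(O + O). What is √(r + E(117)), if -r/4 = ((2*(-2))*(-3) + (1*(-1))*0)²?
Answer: 6*√1505 ≈ 232.77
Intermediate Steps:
E(O) = 4*O² (E(O) = (2*O)*(2*O) = 4*O²)
r = -576 (r = -4*((2*(-2))*(-3) + (1*(-1))*0)² = -4*(-4*(-3) - 1*0)² = -4*(12 + 0)² = -4*12² = -4*144 = -576)
√(r + E(117)) = √(-576 + 4*117²) = √(-576 + 4*13689) = √(-576 + 54756) = √54180 = 6*√1505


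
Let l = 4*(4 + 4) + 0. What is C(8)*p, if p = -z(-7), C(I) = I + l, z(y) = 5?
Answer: -200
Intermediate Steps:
l = 32 (l = 4*8 + 0 = 32 + 0 = 32)
C(I) = 32 + I (C(I) = I + 32 = 32 + I)
p = -5 (p = -1*5 = -5)
C(8)*p = (32 + 8)*(-5) = 40*(-5) = -200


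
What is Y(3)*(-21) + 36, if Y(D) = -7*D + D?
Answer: 414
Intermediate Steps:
Y(D) = -6*D
Y(3)*(-21) + 36 = -6*3*(-21) + 36 = -18*(-21) + 36 = 378 + 36 = 414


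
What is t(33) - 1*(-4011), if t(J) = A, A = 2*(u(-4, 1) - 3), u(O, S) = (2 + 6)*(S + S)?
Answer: 4037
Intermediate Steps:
u(O, S) = 16*S (u(O, S) = 8*(2*S) = 16*S)
A = 26 (A = 2*(16*1 - 3) = 2*(16 - 3) = 2*13 = 26)
t(J) = 26
t(33) - 1*(-4011) = 26 - 1*(-4011) = 26 + 4011 = 4037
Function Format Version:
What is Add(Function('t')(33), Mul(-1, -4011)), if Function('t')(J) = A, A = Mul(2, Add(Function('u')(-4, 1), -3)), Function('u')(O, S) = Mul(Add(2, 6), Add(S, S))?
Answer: 4037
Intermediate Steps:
Function('u')(O, S) = Mul(16, S) (Function('u')(O, S) = Mul(8, Mul(2, S)) = Mul(16, S))
A = 26 (A = Mul(2, Add(Mul(16, 1), -3)) = Mul(2, Add(16, -3)) = Mul(2, 13) = 26)
Function('t')(J) = 26
Add(Function('t')(33), Mul(-1, -4011)) = Add(26, Mul(-1, -4011)) = Add(26, 4011) = 4037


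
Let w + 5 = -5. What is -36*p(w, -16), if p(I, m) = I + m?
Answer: 936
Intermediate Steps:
w = -10 (w = -5 - 5 = -10)
-36*p(w, -16) = -36*(-10 - 16) = -36*(-26) = 936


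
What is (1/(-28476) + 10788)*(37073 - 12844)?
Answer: 7443126678923/28476 ≈ 2.6138e+8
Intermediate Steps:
(1/(-28476) + 10788)*(37073 - 12844) = (-1/28476 + 10788)*24229 = (307199087/28476)*24229 = 7443126678923/28476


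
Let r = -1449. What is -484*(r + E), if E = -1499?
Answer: 1426832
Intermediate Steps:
-484*(r + E) = -484*(-1449 - 1499) = -484*(-2948) = 1426832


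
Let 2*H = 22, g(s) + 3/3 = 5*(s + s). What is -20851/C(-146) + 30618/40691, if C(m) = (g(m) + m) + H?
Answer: 128187767/9277548 ≈ 13.817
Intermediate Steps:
g(s) = -1 + 10*s (g(s) = -1 + 5*(s + s) = -1 + 5*(2*s) = -1 + 10*s)
H = 11 (H = (½)*22 = 11)
C(m) = 10 + 11*m (C(m) = ((-1 + 10*m) + m) + 11 = (-1 + 11*m) + 11 = 10 + 11*m)
-20851/C(-146) + 30618/40691 = -20851/(10 + 11*(-146)) + 30618/40691 = -20851/(10 - 1606) + 30618*(1/40691) = -20851/(-1596) + 4374/5813 = -20851*(-1/1596) + 4374/5813 = 20851/1596 + 4374/5813 = 128187767/9277548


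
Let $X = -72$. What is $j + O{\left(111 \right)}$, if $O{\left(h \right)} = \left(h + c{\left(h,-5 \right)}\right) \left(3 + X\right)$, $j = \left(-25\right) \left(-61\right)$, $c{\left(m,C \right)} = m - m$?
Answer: $-6134$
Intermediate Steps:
$c{\left(m,C \right)} = 0$
$j = 1525$
$O{\left(h \right)} = - 69 h$ ($O{\left(h \right)} = \left(h + 0\right) \left(3 - 72\right) = h \left(-69\right) = - 69 h$)
$j + O{\left(111 \right)} = 1525 - 7659 = -6134$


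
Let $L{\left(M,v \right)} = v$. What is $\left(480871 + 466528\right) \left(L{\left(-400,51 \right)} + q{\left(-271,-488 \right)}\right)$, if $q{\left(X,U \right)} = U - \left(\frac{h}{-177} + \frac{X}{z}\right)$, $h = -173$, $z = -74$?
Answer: $- \frac{5480319518405}{13098} \approx -4.1841 \cdot 10^{8}$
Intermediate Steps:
$q{\left(X,U \right)} = - \frac{173}{177} + U + \frac{X}{74}$ ($q{\left(X,U \right)} = U - \left(- \frac{173}{-177} + \frac{X}{-74}\right) = U - \left(\left(-173\right) \left(- \frac{1}{177}\right) + X \left(- \frac{1}{74}\right)\right) = U - \left(\frac{173}{177} - \frac{X}{74}\right) = U + \left(- \frac{173}{177} + \frac{X}{74}\right) = - \frac{173}{177} + U + \frac{X}{74}$)
$\left(480871 + 466528\right) \left(L{\left(-400,51 \right)} + q{\left(-271,-488 \right)}\right) = \left(480871 + 466528\right) \left(51 - \frac{6452593}{13098}\right) = 947399 \left(51 - \frac{6452593}{13098}\right) = 947399 \left(- \frac{5784595}{13098}\right) = - \frac{5480319518405}{13098}$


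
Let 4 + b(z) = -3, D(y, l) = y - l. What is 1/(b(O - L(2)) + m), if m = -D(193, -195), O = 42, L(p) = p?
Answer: -1/395 ≈ -0.0025316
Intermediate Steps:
b(z) = -7 (b(z) = -4 - 3 = -7)
m = -388 (m = -(193 - 1*(-195)) = -(193 + 195) = -1*388 = -388)
1/(b(O - L(2)) + m) = 1/(-7 - 388) = 1/(-395) = -1/395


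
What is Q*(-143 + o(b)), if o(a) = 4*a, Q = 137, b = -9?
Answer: -24523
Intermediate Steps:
Q*(-143 + o(b)) = 137*(-143 + 4*(-9)) = 137*(-143 - 36) = 137*(-179) = -24523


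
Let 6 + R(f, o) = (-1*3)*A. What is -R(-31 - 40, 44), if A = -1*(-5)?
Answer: 21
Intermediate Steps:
A = 5
R(f, o) = -21 (R(f, o) = -6 - 1*3*5 = -6 - 3*5 = -6 - 15 = -21)
-R(-31 - 40, 44) = -1*(-21) = 21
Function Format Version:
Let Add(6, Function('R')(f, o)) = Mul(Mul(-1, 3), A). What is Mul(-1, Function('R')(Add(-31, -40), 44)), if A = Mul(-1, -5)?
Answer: 21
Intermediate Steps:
A = 5
Function('R')(f, o) = -21 (Function('R')(f, o) = Add(-6, Mul(Mul(-1, 3), 5)) = Add(-6, Mul(-3, 5)) = Add(-6, -15) = -21)
Mul(-1, Function('R')(Add(-31, -40), 44)) = Mul(-1, -21) = 21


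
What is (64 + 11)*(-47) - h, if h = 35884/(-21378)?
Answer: -37660783/10689 ≈ -3523.3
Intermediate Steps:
h = -17942/10689 (h = 35884*(-1/21378) = -17942/10689 ≈ -1.6785)
(64 + 11)*(-47) - h = (64 + 11)*(-47) - 1*(-17942/10689) = 75*(-47) + 17942/10689 = -3525 + 17942/10689 = -37660783/10689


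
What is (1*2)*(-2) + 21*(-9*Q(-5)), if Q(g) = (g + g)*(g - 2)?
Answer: -13234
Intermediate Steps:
Q(g) = 2*g*(-2 + g) (Q(g) = (2*g)*(-2 + g) = 2*g*(-2 + g))
(1*2)*(-2) + 21*(-9*Q(-5)) = (1*2)*(-2) + 21*(-18*(-5)*(-2 - 5)) = 2*(-2) + 21*(-18*(-5)*(-7)) = -4 + 21*(-9*70) = -4 + 21*(-630) = -4 - 13230 = -13234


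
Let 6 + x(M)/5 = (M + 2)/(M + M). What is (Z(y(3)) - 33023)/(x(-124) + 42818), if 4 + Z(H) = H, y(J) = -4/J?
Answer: -12286540/15918051 ≈ -0.77186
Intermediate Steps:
Z(H) = -4 + H
x(M) = -30 + 5*(2 + M)/(2*M) (x(M) = -30 + 5*((M + 2)/(M + M)) = -30 + 5*((2 + M)/((2*M))) = -30 + 5*((2 + M)*(1/(2*M))) = -30 + 5*((2 + M)/(2*M)) = -30 + 5*(2 + M)/(2*M))
(Z(y(3)) - 33023)/(x(-124) + 42818) = ((-4 - 4/3) - 33023)/((-55/2 + 5/(-124)) + 42818) = ((-4 - 4*⅓) - 33023)/((-55/2 + 5*(-1/124)) + 42818) = ((-4 - 4/3) - 33023)/((-55/2 - 5/124) + 42818) = (-16/3 - 33023)/(-3415/124 + 42818) = -99085/(3*5306017/124) = -99085/3*124/5306017 = -12286540/15918051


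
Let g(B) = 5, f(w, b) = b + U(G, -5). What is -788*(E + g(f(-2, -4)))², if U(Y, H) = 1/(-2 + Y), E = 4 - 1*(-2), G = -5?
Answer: -95348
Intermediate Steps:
E = 6 (E = 4 + 2 = 6)
f(w, b) = -⅐ + b (f(w, b) = b + 1/(-2 - 5) = b + 1/(-7) = b - ⅐ = -⅐ + b)
-788*(E + g(f(-2, -4)))² = -788*(6 + 5)² = -788*11² = -788*121 = -95348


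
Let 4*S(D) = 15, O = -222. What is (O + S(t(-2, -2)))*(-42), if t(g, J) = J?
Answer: 18333/2 ≈ 9166.5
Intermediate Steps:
S(D) = 15/4 (S(D) = (¼)*15 = 15/4)
(O + S(t(-2, -2)))*(-42) = (-222 + 15/4)*(-42) = -873/4*(-42) = 18333/2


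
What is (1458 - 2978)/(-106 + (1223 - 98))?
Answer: -1520/1019 ≈ -1.4917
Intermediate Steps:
(1458 - 2978)/(-106 + (1223 - 98)) = -1520/(-106 + 1125) = -1520/1019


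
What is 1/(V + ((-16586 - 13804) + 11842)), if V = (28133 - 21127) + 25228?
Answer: 1/13686 ≈ 7.3067e-5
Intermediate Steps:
V = 32234 (V = 7006 + 25228 = 32234)
1/(V + ((-16586 - 13804) + 11842)) = 1/(32234 + ((-16586 - 13804) + 11842)) = 1/(32234 + (-30390 + 11842)) = 1/(32234 - 18548) = 1/13686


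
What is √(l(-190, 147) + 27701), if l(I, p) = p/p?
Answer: 27*√38 ≈ 166.44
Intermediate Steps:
l(I, p) = 1
√(l(-190, 147) + 27701) = √(1 + 27701) = √27702 = 27*√38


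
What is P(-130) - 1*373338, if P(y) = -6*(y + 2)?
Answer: -372570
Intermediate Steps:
P(y) = -12 - 6*y (P(y) = -6*(2 + y) = -12 - 6*y)
P(-130) - 1*373338 = (-12 - 6*(-130)) - 1*373338 = (-12 + 780) - 373338 = 768 - 373338 = -372570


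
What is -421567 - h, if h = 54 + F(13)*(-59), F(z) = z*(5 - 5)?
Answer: -421621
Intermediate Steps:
F(z) = 0 (F(z) = z*0 = 0)
h = 54 (h = 54 + 0*(-59) = 54 + 0 = 54)
-421567 - h = -421567 - 1*54 = -421567 - 54 = -421621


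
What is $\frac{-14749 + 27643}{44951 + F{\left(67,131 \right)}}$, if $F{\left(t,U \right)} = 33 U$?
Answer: $\frac{6447}{24637} \approx 0.26168$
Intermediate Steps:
$\frac{-14749 + 27643}{44951 + F{\left(67,131 \right)}} = \frac{-14749 + 27643}{44951 + 33 \cdot 131} = \frac{12894}{44951 + 4323} = \frac{12894}{49274} = 12894 \cdot \frac{1}{49274} = \frac{6447}{24637}$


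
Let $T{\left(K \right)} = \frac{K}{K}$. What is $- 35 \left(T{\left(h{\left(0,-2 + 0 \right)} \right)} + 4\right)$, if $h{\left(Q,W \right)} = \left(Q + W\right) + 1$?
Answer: $-175$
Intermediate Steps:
$h{\left(Q,W \right)} = 1 + Q + W$
$T{\left(K \right)} = 1$
$- 35 \left(T{\left(h{\left(0,-2 + 0 \right)} \right)} + 4\right) = - 35 \left(1 + 4\right) = \left(-35\right) 5 = -175$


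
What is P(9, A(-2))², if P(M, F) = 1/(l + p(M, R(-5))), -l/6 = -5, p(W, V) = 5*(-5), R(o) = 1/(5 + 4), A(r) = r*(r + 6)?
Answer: 1/25 ≈ 0.040000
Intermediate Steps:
A(r) = r*(6 + r)
R(o) = ⅑ (R(o) = 1/9 = ⅑)
p(W, V) = -25
l = 30 (l = -6*(-5) = 30)
P(M, F) = ⅕ (P(M, F) = 1/(30 - 25) = 1/5 = ⅕)
P(9, A(-2))² = (⅕)² = 1/25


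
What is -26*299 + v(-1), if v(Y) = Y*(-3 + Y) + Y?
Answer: -7771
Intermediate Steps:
v(Y) = Y + Y*(-3 + Y)
-26*299 + v(-1) = -26*299 - (-2 - 1) = -7774 - 1*(-3) = -7774 + 3 = -7771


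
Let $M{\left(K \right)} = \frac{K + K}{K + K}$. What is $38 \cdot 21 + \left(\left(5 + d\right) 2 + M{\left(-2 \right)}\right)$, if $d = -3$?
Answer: $803$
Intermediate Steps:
$M{\left(K \right)} = 1$ ($M{\left(K \right)} = \frac{2 K}{2 K} = 2 K \frac{1}{2 K} = 1$)
$38 \cdot 21 + \left(\left(5 + d\right) 2 + M{\left(-2 \right)}\right) = 38 \cdot 21 + \left(\left(5 - 3\right) 2 + 1\right) = 798 + \left(2 \cdot 2 + 1\right) = 798 + \left(4 + 1\right) = 798 + 5 = 803$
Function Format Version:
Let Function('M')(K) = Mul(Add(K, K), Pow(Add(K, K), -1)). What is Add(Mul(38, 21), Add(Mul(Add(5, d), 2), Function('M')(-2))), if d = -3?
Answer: 803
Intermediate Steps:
Function('M')(K) = 1 (Function('M')(K) = Mul(Mul(2, K), Pow(Mul(2, K), -1)) = Mul(Mul(2, K), Mul(Rational(1, 2), Pow(K, -1))) = 1)
Add(Mul(38, 21), Add(Mul(Add(5, d), 2), Function('M')(-2))) = Add(Mul(38, 21), Add(Mul(Add(5, -3), 2), 1)) = Add(798, Add(Mul(2, 2), 1)) = Add(798, Add(4, 1)) = Add(798, 5) = 803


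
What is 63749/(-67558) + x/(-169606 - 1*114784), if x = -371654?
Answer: 3489311411/9606409810 ≈ 0.36323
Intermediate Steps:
63749/(-67558) + x/(-169606 - 1*114784) = 63749/(-67558) - 371654/(-169606 - 1*114784) = 63749*(-1/67558) - 371654/(-169606 - 114784) = -63749/67558 - 371654/(-284390) = -63749/67558 - 371654*(-1/284390) = -63749/67558 + 185827/142195 = 3489311411/9606409810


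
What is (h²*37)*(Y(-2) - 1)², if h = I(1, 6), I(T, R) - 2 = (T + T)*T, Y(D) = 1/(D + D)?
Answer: 925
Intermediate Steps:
Y(D) = 1/(2*D)
I(T, R) = 2 + 2*T² (I(T, R) = 2 + (T + T)*T = 2 + (2*T)*T = 2 + 2*T²)
h = 4 (h = 2 + 2*1² = 2 + 2*1 = 2 + 2 = 4)
(h²*37)*(Y(-2) - 1)² = (4²*37)*((½)/(-2) - 1)² = (16*37)*((½)*(-½) - 1)² = 592*(-¼ - 1)² = 592*(-5/4)² = 592*(25/16) = 925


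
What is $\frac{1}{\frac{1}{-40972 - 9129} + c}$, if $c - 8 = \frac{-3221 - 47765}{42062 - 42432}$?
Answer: $\frac{250505}{36523624} \approx 0.0068587$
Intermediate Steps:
$c = \frac{729}{5}$ ($c = 8 + \frac{-3221 - 47765}{42062 - 42432} = 8 - \frac{50986}{-370} = 8 - - \frac{689}{5} = 8 + \frac{689}{5} = \frac{729}{5} \approx 145.8$)
$\frac{1}{\frac{1}{-40972 - 9129} + c} = \frac{1}{\frac{1}{-40972 - 9129} + \frac{729}{5}} = \frac{1}{\frac{1}{-50101} + \frac{729}{5}} = \frac{1}{- \frac{1}{50101} + \frac{729}{5}} = \frac{1}{\frac{36523624}{250505}} = \frac{250505}{36523624}$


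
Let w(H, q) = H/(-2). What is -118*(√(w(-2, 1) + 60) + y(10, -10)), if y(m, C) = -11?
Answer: 1298 - 118*√61 ≈ 376.39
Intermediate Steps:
w(H, q) = -H/2 (w(H, q) = H*(-½) = -H/2)
-118*(√(w(-2, 1) + 60) + y(10, -10)) = -118*(√(-½*(-2) + 60) - 11) = -118*(√(1 + 60) - 11) = -118*(√61 - 11) = -118*(-11 + √61) = 1298 - 118*√61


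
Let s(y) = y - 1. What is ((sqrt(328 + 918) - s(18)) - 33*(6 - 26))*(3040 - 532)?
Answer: 1612644 + 2508*sqrt(1246) ≈ 1.7012e+6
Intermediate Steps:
s(y) = -1 + y
((sqrt(328 + 918) - s(18)) - 33*(6 - 26))*(3040 - 532) = ((sqrt(328 + 918) - (-1 + 18)) - 33*(6 - 26))*(3040 - 532) = ((sqrt(1246) - 1*17) - 33*(-20))*2508 = ((sqrt(1246) - 17) + 660)*2508 = ((-17 + sqrt(1246)) + 660)*2508 = (643 + sqrt(1246))*2508 = 1612644 + 2508*sqrt(1246)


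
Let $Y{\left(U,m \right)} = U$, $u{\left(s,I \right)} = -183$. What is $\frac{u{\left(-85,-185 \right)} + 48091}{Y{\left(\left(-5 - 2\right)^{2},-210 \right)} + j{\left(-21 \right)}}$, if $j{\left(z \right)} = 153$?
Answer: $\frac{23954}{101} \approx 237.17$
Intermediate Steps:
$\frac{u{\left(-85,-185 \right)} + 48091}{Y{\left(\left(-5 - 2\right)^{2},-210 \right)} + j{\left(-21 \right)}} = \frac{-183 + 48091}{\left(-5 - 2\right)^{2} + 153} = \frac{47908}{\left(-7\right)^{2} + 153} = \frac{47908}{49 + 153} = \frac{47908}{202} = 47908 \cdot \frac{1}{202} = \frac{23954}{101}$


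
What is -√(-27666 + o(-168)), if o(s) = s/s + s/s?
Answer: -4*I*√1729 ≈ -166.32*I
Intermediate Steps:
o(s) = 2 (o(s) = 1 + 1 = 2)
-√(-27666 + o(-168)) = -√(-27666 + 2) = -√(-27664) = -4*I*√1729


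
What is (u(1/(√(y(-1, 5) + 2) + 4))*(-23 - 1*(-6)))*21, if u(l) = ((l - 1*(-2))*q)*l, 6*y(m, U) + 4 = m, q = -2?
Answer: 8568*(27 + √42)/(24 + √42)² ≈ 308.76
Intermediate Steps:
y(m, U) = -⅔ + m/6
u(l) = l*(-4 - 2*l) (u(l) = ((l - 1*(-2))*(-2))*l = ((l + 2)*(-2))*l = ((2 + l)*(-2))*l = (-4 - 2*l)*l = l*(-4 - 2*l))
(u(1/(√(y(-1, 5) + 2) + 4))*(-23 - 1*(-6)))*21 = ((-2*(2 + 1/(√((-⅔ + (⅙)*(-1)) + 2) + 4))/(√((-⅔ + (⅙)*(-1)) + 2) + 4))*(-23 - 1*(-6)))*21 = ((-2*(2 + 1/(√((-⅔ - ⅙) + 2) + 4))/(√((-⅔ - ⅙) + 2) + 4))*(-23 + 6))*21 = (-2*(2 + 1/(√(-⅚ + 2) + 4))/(√(-⅚ + 2) + 4)*(-17))*21 = (-2*(2 + 1/(√(7/6) + 4))/(√(7/6) + 4)*(-17))*21 = (-2*(2 + 1/(√42/6 + 4))/(√42/6 + 4)*(-17))*21 = (-2*(2 + 1/(4 + √42/6))/(4 + √42/6)*(-17))*21 = (34*(2 + 1/(4 + √42/6))/(4 + √42/6))*21 = 714*(2 + 1/(4 + √42/6))/(4 + √42/6)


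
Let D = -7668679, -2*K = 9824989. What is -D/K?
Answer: -15337358/9824989 ≈ -1.5611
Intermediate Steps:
K = -9824989/2 (K = -½*9824989 = -9824989/2 ≈ -4.9125e+6)
-D/K = -(-7668679)/(-9824989/2) = -(-7668679)*(-2)/9824989 = -1*15337358/9824989 = -15337358/9824989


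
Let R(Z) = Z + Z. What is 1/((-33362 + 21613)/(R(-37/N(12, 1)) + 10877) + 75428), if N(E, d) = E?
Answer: 65225/4919720806 ≈ 1.3258e-5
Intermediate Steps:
R(Z) = 2*Z
1/((-33362 + 21613)/(R(-37/N(12, 1)) + 10877) + 75428) = 1/((-33362 + 21613)/(2*(-37/12) + 10877) + 75428) = 1/(-11749/(2*(-37*1/12) + 10877) + 75428) = 1/(-11749/(2*(-37/12) + 10877) + 75428) = 1/(-11749/(-37/6 + 10877) + 75428) = 1/(-11749/65225/6 + 75428) = 1/(-11749*6/65225 + 75428) = 1/(-70494/65225 + 75428) = 1/(4919720806/65225) = 65225/4919720806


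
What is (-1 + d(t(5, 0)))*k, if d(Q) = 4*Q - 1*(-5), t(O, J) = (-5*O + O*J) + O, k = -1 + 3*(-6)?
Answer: 1444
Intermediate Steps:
k = -19 (k = -1 - 18 = -19)
t(O, J) = -4*O + J*O (t(O, J) = (-5*O + J*O) + O = -4*O + J*O)
d(Q) = 5 + 4*Q (d(Q) = 4*Q + 5 = 5 + 4*Q)
(-1 + d(t(5, 0)))*k = (-1 + (5 + 4*(5*(-4 + 0))))*(-19) = (-1 + (5 + 4*(5*(-4))))*(-19) = (-1 + (5 + 4*(-20)))*(-19) = (-1 + (5 - 80))*(-19) = (-1 - 75)*(-19) = -76*(-19) = 1444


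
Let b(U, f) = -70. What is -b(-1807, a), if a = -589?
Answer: 70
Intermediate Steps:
-b(-1807, a) = -1*(-70) = 70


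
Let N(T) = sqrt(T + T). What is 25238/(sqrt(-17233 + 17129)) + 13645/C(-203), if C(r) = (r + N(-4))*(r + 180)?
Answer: (354770*I + 58918111*sqrt(26) - 1160948*I*sqrt(13))/(598*(2*sqrt(2) + 203*I)) ≈ 2.9219 - 2474.8*I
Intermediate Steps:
N(T) = sqrt(2)*sqrt(T) (N(T) = sqrt(2*T) = sqrt(2)*sqrt(T))
C(r) = (180 + r)*(r + 2*I*sqrt(2)) (C(r) = (r + sqrt(2)*sqrt(-4))*(r + 180) = (r + sqrt(2)*(2*I))*(180 + r) = (r + 2*I*sqrt(2))*(180 + r) = (180 + r)*(r + 2*I*sqrt(2)))
25238/(sqrt(-17233 + 17129)) + 13645/C(-203) = 25238/(sqrt(-17233 + 17129)) + 13645/((-203)**2 + 180*(-203) + 360*I*sqrt(2) + 2*I*(-203)*sqrt(2)) = 25238/(sqrt(-104)) + 13645/(41209 - 36540 + 360*I*sqrt(2) - 406*I*sqrt(2)) = 25238/((2*I*sqrt(26))) + 13645/(4669 - 46*I*sqrt(2)) = 25238*(-I*sqrt(26)/52) + 13645/(4669 - 46*I*sqrt(2)) = -12619*I*sqrt(26)/26 + 13645/(4669 - 46*I*sqrt(2)) = 13645/(4669 - 46*I*sqrt(2)) - 12619*I*sqrt(26)/26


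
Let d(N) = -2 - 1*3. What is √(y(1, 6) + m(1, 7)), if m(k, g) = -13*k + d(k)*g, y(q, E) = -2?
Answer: 5*I*√2 ≈ 7.0711*I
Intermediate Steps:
d(N) = -5 (d(N) = -2 - 3 = -5)
m(k, g) = -13*k - 5*g
√(y(1, 6) + m(1, 7)) = √(-2 + (-13*1 - 5*7)) = √(-2 + (-13 - 35)) = √(-2 - 48) = √(-50) = 5*I*√2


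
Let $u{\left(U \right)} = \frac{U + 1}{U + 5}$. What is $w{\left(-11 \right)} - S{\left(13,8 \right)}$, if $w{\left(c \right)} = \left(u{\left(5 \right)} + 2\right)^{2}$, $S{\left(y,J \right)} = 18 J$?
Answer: $- \frac{3431}{25} \approx -137.24$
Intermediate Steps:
$u{\left(U \right)} = \frac{1 + U}{5 + U}$
$w{\left(c \right)} = \frac{169}{25}$ ($w{\left(c \right)} = \left(\frac{1 + 5}{5 + 5} + 2\right)^{2} = \left(\frac{1}{10} \cdot 6 + 2\right)^{2} = \left(\frac{3}{5} + 2\right)^{2} = \left(\frac{13}{5}\right)^{2} = \frac{169}{25}$)
$w{\left(-11 \right)} - S{\left(13,8 \right)} = \frac{169}{25} - 18 \cdot 8 = \frac{169}{25} - 144 = - \frac{3431}{25}$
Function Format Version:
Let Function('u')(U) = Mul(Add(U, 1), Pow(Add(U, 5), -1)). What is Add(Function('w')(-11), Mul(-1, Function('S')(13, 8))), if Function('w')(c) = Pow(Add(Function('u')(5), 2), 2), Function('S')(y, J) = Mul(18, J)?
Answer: Rational(-3431, 25) ≈ -137.24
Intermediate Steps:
Function('u')(U) = Mul(Pow(Add(5, U), -1), Add(1, U)) (Function('u')(U) = Mul(Add(1, U), Pow(Add(5, U), -1)) = Mul(Pow(Add(5, U), -1), Add(1, U)))
Function('w')(c) = Rational(169, 25) (Function('w')(c) = Pow(Add(Mul(Pow(Add(5, 5), -1), Add(1, 5)), 2), 2) = Pow(Add(Mul(Pow(10, -1), 6), 2), 2) = Pow(Add(Mul(Rational(1, 10), 6), 2), 2) = Pow(Add(Rational(3, 5), 2), 2) = Pow(Rational(13, 5), 2) = Rational(169, 25))
Add(Function('w')(-11), Mul(-1, Function('S')(13, 8))) = Add(Rational(169, 25), Mul(-1, Mul(18, 8))) = Add(Rational(169, 25), Mul(-1, 144)) = Add(Rational(169, 25), -144) = Rational(-3431, 25)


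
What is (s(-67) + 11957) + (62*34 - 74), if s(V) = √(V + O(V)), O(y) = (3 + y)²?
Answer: 13991 + √4029 ≈ 14054.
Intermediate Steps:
s(V) = √(V + (3 + V)²)
(s(-67) + 11957) + (62*34 - 74) = (√(-67 + (3 - 67)²) + 11957) + (62*34 - 74) = (√(-67 + (-64)²) + 11957) + (2108 - 74) = (√(-67 + 4096) + 11957) + 2034 = (√4029 + 11957) + 2034 = (11957 + √4029) + 2034 = 13991 + √4029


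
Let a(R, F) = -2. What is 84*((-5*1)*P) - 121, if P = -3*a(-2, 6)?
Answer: -2641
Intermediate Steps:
P = 6 (P = -3*(-2) = 6)
84*((-5*1)*P) - 121 = 84*(-5*1*6) - 121 = 84*(-5*6) - 121 = 84*(-30) - 121 = -2520 - 121 = -2641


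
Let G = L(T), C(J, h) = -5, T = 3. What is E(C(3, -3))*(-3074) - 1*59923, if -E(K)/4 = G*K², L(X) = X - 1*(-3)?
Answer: 1784477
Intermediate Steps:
L(X) = 3 + X (L(X) = X + 3 = 3 + X)
G = 6 (G = 3 + 3 = 6)
E(K) = -24*K²
E(C(3, -3))*(-3074) - 1*59923 = -24*(-5)²*(-3074) - 1*59923 = -24*25*(-3074) - 59923 = -600*(-3074) - 59923 = 1844400 - 59923 = 1784477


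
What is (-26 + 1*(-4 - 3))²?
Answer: 1089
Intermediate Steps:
(-26 + 1*(-4 - 3))² = (-26 + 1*(-7))² = (-26 - 7)² = (-33)² = 1089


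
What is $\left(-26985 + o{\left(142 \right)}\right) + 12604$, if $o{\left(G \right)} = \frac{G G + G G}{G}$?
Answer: $-14097$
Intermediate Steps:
$o{\left(G \right)} = 2 G$ ($o{\left(G \right)} = \frac{G^{2} + G^{2}}{G} = \frac{2 G^{2}}{G} = 2 G$)
$\left(-26985 + o{\left(142 \right)}\right) + 12604 = \left(-26985 + 2 \cdot 142\right) + 12604 = \left(-26985 + 284\right) + 12604 = -26701 + 12604 = -14097$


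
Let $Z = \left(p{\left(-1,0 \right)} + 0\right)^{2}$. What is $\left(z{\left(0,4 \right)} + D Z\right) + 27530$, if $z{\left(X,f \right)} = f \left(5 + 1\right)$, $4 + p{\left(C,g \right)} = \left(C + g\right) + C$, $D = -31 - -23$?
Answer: $27266$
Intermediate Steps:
$D = -8$ ($D = -31 + 23 = -8$)
$p{\left(C,g \right)} = -4 + g + 2 C$ ($p{\left(C,g \right)} = -4 + \left(\left(C + g\right) + C\right) = -4 + \left(g + 2 C\right) = -4 + g + 2 C$)
$Z = 36$ ($Z = \left(\left(-4 + 0 + 2 \left(-1\right)\right) + 0\right)^{2} = \left(\left(-4 + 0 - 2\right) + 0\right)^{2} = \left(-6 + 0\right)^{2} = \left(-6\right)^{2} = 36$)
$z{\left(X,f \right)} = 6 f$ ($z{\left(X,f \right)} = f 6 = 6 f$)
$\left(z{\left(0,4 \right)} + D Z\right) + 27530 = \left(6 \cdot 4 - 288\right) + 27530 = \left(24 - 288\right) + 27530 = -264 + 27530 = 27266$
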